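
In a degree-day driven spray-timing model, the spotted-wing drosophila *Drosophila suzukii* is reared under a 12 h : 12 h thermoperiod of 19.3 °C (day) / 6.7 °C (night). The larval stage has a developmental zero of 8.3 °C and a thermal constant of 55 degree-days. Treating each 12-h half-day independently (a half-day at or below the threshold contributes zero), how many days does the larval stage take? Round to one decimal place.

10.0 days

Day half: max(0, 19.3 − 8.3) × 0.5 = 11.0 × 0.5 = 5.50 DD.
Night half: max(0, 6.7 − 8.3) × 0.5 = 0.0 × 0.5 = 0.00 DD.
Per 24 h: 5.50 DD/day.
Duration = 55 / 5.50 = 10.000 ≈ 10.0 days.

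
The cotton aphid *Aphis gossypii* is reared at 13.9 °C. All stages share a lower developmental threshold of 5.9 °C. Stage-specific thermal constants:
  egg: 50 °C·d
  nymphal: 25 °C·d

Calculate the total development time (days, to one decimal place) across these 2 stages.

Daily accumulation at 13.9 °C = 13.9 − 5.9 = 8.0 DD/day.
Total K = 50 + 25 = 75 DD.
Total duration = 75 / 8.0 = 9.375 ≈ 9.4 days.

9.4 days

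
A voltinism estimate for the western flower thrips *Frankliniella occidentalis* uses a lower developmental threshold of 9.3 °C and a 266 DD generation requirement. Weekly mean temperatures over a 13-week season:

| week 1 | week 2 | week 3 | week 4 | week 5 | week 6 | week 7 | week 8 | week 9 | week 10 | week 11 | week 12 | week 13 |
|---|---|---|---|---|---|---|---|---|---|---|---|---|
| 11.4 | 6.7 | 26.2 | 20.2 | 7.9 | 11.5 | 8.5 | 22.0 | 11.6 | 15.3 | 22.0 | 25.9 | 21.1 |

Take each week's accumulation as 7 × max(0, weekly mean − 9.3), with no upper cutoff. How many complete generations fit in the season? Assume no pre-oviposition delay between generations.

2 generations

Weekly DD (7 × max(0, T̄ − 9.3)): 14.7, 0.0, 118.3, 76.3, 0.0, 15.4, 0.0, 88.9, 16.1, 42.0, 88.9, 116.2, 82.6.
Season total = 659.4 DD.
Complete generations = ⌊659.4 / 266⌋ = 2.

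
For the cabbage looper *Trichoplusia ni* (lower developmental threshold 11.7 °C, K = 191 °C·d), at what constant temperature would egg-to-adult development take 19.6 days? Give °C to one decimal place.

21.4 °C

Required daily accumulation = 191 / 19.6 = 9.745 DD/day.
T = T_base + 9.745 = 11.7 + 9.745 = 21.445 ≈ 21.4 °C.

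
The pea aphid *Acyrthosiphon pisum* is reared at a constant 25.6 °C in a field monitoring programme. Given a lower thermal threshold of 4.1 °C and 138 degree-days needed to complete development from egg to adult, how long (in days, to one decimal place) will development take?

6.4 days

Daily accumulation = 25.6 − 4.1 = 21.5 DD/day.
Duration = 138 / 21.5 = 6.419 ≈ 6.4 days.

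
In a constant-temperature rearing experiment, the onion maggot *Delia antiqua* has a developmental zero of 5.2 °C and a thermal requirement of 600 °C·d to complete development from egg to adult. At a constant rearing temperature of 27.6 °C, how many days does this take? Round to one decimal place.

26.8 days

Daily accumulation = 27.6 − 5.2 = 22.4 DD/day.
Duration = 600 / 22.4 = 26.786 ≈ 26.8 days.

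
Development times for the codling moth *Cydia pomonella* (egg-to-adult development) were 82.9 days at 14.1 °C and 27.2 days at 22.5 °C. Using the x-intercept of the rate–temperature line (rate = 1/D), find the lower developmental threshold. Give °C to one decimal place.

10.0 °C

Equal thermal constants: D₁(T₁ − T_b) = D₂(T₂ − T_b).
82.9·(14.1 − T_b) = 27.2·(22.5 − T_b)
T_b = (82.9·14.1 − 27.2·22.5) / (82.9 − 27.2) = 556.89 / 55.7 = 9.998 °C ≈ 10.0 °C.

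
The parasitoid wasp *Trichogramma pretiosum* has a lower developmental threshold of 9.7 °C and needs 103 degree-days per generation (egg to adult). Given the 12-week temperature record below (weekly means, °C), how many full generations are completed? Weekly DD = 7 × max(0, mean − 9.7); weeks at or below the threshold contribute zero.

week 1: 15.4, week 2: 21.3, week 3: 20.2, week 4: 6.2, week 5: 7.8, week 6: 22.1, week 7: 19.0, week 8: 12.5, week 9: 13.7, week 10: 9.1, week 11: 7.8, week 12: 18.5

4 generations

Weekly DD (7 × max(0, T̄ − 9.7)): 39.9, 81.2, 73.5, 0.0, 0.0, 86.8, 65.1, 19.6, 28.0, 0.0, 0.0, 61.6.
Season total = 455.7 DD.
Complete generations = ⌊455.7 / 103⌋ = 4.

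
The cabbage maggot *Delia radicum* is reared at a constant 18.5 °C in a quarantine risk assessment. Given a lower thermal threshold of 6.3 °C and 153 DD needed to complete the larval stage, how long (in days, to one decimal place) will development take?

12.5 days

Daily accumulation = 18.5 − 6.3 = 12.2 DD/day.
Duration = 153 / 12.2 = 12.541 ≈ 12.5 days.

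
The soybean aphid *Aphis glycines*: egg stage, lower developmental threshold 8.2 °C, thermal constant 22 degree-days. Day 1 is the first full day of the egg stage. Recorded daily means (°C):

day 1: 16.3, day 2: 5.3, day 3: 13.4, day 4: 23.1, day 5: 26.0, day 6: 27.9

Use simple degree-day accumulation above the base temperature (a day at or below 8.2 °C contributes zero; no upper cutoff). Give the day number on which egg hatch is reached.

day 4

Daily DD above 8.2 °C: 8.1, 0.0, 5.2, 14.9, 17.8, 19.7.
Cumulative: 8.1, 8.1, 13.3, 28.2, 46.0, 65.7.
The total first reaches 22 DD on day 4.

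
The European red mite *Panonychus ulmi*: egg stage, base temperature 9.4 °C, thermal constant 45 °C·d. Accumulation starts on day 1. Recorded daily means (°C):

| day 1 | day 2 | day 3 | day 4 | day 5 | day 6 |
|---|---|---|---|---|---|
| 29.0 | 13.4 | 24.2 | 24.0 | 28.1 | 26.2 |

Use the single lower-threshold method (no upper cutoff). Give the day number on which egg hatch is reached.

day 4

Daily DD above 9.4 °C: 19.6, 4.0, 14.8, 14.6, 18.7, 16.8.
Cumulative: 19.6, 23.6, 38.4, 53.0, 71.7, 88.5.
The total first reaches 45 DD on day 4.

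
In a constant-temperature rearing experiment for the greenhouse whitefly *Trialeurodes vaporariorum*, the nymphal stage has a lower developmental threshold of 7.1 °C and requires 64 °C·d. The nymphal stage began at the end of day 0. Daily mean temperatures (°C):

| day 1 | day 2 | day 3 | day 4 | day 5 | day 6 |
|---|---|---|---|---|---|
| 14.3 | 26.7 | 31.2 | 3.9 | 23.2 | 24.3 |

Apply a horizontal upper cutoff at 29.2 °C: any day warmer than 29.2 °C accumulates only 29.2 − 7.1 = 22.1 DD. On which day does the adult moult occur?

Daily DD above 7.1 °C (capped at 22.1): 7.2, 19.6, 22.1, 0.0, 16.1, 17.2.
Cumulative: 7.2, 26.8, 48.9, 48.9, 65.0, 82.2.
The total first reaches 64 DD on day 5.

day 5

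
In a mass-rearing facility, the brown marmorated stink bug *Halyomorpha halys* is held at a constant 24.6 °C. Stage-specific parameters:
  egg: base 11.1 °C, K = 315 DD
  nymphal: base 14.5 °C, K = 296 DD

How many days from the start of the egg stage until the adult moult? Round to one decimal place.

egg: 315 / (24.6 − 11.1) = 315 / 13.5 = 23.333 d.
nymphal: 296 / (24.6 − 14.5) = 296 / 10.1 = 29.307 d.
Sum = 52.640 ≈ 52.6 days.

52.6 days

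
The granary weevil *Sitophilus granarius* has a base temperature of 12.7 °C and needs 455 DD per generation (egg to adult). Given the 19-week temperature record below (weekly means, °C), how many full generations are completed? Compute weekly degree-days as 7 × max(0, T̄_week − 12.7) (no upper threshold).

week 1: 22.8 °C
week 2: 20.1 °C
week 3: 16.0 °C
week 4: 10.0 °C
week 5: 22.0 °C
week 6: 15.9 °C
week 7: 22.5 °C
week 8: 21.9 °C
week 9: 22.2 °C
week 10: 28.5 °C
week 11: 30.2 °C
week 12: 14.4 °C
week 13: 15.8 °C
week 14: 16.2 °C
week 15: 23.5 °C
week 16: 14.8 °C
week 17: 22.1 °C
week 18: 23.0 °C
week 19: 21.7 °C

Weekly DD (7 × max(0, T̄ − 12.7)): 70.7, 51.8, 23.1, 0.0, 65.1, 22.4, 68.6, 64.4, 66.5, 110.6, 122.5, 11.9, 21.7, 24.5, 75.6, 14.7, 65.8, 72.1, 63.0.
Season total = 1015.0 DD.
Complete generations = ⌊1015.0 / 455⌋ = 2.

2 generations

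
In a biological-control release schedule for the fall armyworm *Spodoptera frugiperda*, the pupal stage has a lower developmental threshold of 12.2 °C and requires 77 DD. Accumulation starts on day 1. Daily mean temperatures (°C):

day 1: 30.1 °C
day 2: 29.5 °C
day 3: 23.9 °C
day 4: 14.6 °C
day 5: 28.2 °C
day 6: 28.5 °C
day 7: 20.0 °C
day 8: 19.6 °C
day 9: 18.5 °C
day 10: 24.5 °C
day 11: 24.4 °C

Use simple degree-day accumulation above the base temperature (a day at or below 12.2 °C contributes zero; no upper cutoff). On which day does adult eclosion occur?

Daily DD above 12.2 °C: 17.9, 17.3, 11.7, 2.4, 16.0, 16.3, 7.8, 7.4, 6.3, 12.3, 12.2.
Cumulative: 17.9, 35.2, 46.9, 49.3, 65.3, 81.6, 89.4, 96.8, 103.1, 115.4, 127.6.
The total first reaches 77 DD on day 6.

day 6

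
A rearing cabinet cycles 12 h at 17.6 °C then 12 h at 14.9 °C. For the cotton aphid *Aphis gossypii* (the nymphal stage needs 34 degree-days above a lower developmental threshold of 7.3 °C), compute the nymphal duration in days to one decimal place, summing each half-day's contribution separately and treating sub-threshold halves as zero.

Day half: max(0, 17.6 − 7.3) × 0.5 = 10.3 × 0.5 = 5.15 DD.
Night half: max(0, 14.9 − 7.3) × 0.5 = 7.6 × 0.5 = 3.80 DD.
Per 24 h: 8.95 DD/day.
Duration = 34 / 8.95 = 3.799 ≈ 3.8 days.

3.8 days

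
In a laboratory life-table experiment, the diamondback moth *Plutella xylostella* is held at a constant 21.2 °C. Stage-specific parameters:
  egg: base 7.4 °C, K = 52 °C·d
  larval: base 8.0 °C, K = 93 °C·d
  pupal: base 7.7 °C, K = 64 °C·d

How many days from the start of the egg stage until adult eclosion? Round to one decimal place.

egg: 52 / (21.2 − 7.4) = 52 / 13.8 = 3.768 d.
larval: 93 / (21.2 − 8.0) = 93 / 13.2 = 7.045 d.
pupal: 64 / (21.2 − 7.7) = 64 / 13.5 = 4.741 d.
Sum = 15.554 ≈ 15.6 days.

15.6 days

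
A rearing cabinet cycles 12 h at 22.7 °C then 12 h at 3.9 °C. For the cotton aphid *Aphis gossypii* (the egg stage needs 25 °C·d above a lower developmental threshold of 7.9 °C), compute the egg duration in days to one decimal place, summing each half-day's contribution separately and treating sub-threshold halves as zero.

3.4 days

Day half: max(0, 22.7 − 7.9) × 0.5 = 14.8 × 0.5 = 7.40 DD.
Night half: max(0, 3.9 − 7.9) × 0.5 = 0.0 × 0.5 = 0.00 DD.
Per 24 h: 7.40 DD/day.
Duration = 25 / 7.40 = 3.378 ≈ 3.4 days.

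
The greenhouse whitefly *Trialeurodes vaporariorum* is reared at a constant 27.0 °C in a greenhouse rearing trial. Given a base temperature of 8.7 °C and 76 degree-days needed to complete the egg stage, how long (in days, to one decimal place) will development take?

4.2 days

Daily accumulation = 27.0 − 8.7 = 18.3 DD/day.
Duration = 76 / 18.3 = 4.153 ≈ 4.2 days.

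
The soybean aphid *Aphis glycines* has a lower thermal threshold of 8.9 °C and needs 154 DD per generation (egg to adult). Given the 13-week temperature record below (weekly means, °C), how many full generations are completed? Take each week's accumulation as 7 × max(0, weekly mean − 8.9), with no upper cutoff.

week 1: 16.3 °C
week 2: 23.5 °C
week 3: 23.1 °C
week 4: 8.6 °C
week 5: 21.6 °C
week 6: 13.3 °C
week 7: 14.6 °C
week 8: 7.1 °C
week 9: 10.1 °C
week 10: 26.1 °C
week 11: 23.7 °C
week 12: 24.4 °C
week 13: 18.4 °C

Weekly DD (7 × max(0, T̄ − 8.9)): 51.8, 102.2, 99.4, 0.0, 88.9, 30.8, 39.9, 0.0, 8.4, 120.4, 103.6, 108.5, 66.5.
Season total = 820.4 DD.
Complete generations = ⌊820.4 / 154⌋ = 5.

5 generations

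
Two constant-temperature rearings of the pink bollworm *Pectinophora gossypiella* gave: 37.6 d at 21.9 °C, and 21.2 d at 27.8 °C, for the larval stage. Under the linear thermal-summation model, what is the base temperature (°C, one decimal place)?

Linear rate model ⇒ the product D·(T − T_b) is constant across temperatures.
37.6·(21.9 − T_b) = 21.2·(27.8 − T_b)
T_b = (37.6·21.9 − 21.2·27.8) / (37.6 − 21.2) = 234.08 / 16.4 = 14.273 °C ≈ 14.3 °C.

14.3 °C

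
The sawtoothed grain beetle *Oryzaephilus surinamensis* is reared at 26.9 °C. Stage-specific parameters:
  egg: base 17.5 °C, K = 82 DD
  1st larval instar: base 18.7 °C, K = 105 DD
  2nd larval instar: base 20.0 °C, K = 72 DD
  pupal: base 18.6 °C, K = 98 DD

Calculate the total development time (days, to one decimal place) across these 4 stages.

43.8 days

egg: 82 / (26.9 − 17.5) = 82 / 9.4 = 8.723 d.
1st larval instar: 105 / (26.9 − 18.7) = 105 / 8.2 = 12.805 d.
2nd larval instar: 72 / (26.9 − 20.0) = 72 / 6.9 = 10.435 d.
pupal: 98 / (26.9 − 18.6) = 98 / 8.3 = 11.807 d.
Sum = 43.770 ≈ 43.8 days.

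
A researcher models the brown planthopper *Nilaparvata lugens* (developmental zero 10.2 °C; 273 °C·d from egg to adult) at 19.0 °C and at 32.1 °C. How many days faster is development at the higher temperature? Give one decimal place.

At 19.0 °C: 273 / (19.0 − 10.2) = 273 / 8.8 = 31.023 d.
At 32.1 °C: 273 / (32.1 − 10.2) = 273 / 21.9 = 12.466 d.
Difference = |31.023 − 12.466| = 18.557 ≈ 18.6 days.

18.6 days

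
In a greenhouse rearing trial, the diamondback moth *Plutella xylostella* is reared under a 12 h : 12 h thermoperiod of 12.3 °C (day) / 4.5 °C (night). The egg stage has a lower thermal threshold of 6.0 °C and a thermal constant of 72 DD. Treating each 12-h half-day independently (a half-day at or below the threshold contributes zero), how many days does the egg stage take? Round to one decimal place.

Day half: max(0, 12.3 − 6.0) × 0.5 = 6.3 × 0.5 = 3.15 DD.
Night half: max(0, 4.5 − 6.0) × 0.5 = 0.0 × 0.5 = 0.00 DD.
Per 24 h: 3.15 DD/day.
Duration = 72 / 3.15 = 22.857 ≈ 22.9 days.

22.9 days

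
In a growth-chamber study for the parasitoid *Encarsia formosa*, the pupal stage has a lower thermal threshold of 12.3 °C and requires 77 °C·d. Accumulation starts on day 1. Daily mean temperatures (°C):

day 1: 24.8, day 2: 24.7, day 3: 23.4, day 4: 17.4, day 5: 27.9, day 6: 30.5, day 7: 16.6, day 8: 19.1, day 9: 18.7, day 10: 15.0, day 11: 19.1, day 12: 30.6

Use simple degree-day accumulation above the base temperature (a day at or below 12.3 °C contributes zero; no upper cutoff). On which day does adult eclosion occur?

day 7

Daily DD above 12.3 °C: 12.5, 12.4, 11.1, 5.1, 15.6, 18.2, 4.3, 6.8, 6.4, 2.7, 6.8, 18.3.
Cumulative: 12.5, 24.9, 36.0, 41.1, 56.7, 74.9, 79.2, 86.0, 92.4, 95.1, 101.9, 120.2.
The total first reaches 77 DD on day 7.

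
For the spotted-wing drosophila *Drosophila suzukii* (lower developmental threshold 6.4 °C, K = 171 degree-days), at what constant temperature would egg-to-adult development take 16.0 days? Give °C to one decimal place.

17.1 °C

Required daily accumulation = 171 / 16.0 = 10.688 DD/day.
T = T_base + 10.688 = 6.4 + 10.688 = 17.087 ≈ 17.1 °C.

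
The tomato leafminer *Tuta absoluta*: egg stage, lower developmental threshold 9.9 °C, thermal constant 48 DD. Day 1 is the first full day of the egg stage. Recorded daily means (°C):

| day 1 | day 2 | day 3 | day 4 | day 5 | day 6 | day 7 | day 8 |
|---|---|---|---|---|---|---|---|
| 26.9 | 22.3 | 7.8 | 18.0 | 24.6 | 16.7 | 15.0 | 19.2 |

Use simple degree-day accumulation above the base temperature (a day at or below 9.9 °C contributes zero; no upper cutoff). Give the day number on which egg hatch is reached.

day 5

Daily DD above 9.9 °C: 17.0, 12.4, 0.0, 8.1, 14.7, 6.8, 5.1, 9.3.
Cumulative: 17.0, 29.4, 29.4, 37.5, 52.2, 59.0, 64.1, 73.4.
The total first reaches 48 DD on day 5.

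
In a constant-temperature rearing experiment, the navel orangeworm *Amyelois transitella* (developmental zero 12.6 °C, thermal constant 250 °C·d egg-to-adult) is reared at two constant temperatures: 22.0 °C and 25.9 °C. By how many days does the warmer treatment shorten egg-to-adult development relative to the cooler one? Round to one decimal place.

At 22.0 °C: 250 / (22.0 − 12.6) = 250 / 9.4 = 26.596 d.
At 25.9 °C: 250 / (25.9 − 12.6) = 250 / 13.3 = 18.797 d.
Difference = |26.596 − 18.797| = 7.799 ≈ 7.8 days.

7.8 days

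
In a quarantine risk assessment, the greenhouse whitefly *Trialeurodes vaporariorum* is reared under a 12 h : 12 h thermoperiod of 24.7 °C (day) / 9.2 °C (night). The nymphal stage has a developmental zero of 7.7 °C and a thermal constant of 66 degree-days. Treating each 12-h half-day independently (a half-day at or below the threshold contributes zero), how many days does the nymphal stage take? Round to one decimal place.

Day half: max(0, 24.7 − 7.7) × 0.5 = 17.0 × 0.5 = 8.50 DD.
Night half: max(0, 9.2 − 7.7) × 0.5 = 1.5 × 0.5 = 0.75 DD.
Per 24 h: 9.25 DD/day.
Duration = 66 / 9.25 = 7.135 ≈ 7.1 days.

7.1 days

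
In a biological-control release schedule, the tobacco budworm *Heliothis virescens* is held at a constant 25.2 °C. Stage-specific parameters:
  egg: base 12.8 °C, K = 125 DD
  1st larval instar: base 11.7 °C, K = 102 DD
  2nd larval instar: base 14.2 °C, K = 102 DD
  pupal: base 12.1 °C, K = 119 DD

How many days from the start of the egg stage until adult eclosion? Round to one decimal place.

egg: 125 / (25.2 − 12.8) = 125 / 12.4 = 10.081 d.
1st larval instar: 102 / (25.2 − 11.7) = 102 / 13.5 = 7.556 d.
2nd larval instar: 102 / (25.2 − 14.2) = 102 / 11.0 = 9.273 d.
pupal: 119 / (25.2 − 12.1) = 119 / 13.1 = 9.084 d.
Sum = 35.993 ≈ 36.0 days.

36.0 days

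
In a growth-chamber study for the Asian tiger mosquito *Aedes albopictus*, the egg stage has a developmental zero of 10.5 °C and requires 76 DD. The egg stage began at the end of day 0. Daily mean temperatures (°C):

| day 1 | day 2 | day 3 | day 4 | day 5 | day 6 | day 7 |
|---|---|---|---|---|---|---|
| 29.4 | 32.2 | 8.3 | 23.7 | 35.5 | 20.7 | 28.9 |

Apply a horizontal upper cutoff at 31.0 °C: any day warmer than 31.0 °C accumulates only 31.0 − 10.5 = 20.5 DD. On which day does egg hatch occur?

Daily DD above 10.5 °C (capped at 20.5): 18.9, 20.5, 0.0, 13.2, 20.5, 10.2, 18.4.
Cumulative: 18.9, 39.4, 39.4, 52.6, 73.1, 83.3, 101.7.
The total first reaches 76 DD on day 6.

day 6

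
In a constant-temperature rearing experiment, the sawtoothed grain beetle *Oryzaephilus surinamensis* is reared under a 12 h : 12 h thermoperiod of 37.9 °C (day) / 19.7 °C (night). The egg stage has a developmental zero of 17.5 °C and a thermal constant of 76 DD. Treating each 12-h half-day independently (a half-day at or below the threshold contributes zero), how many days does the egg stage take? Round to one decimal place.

6.7 days

Day half: max(0, 37.9 − 17.5) × 0.5 = 20.4 × 0.5 = 10.20 DD.
Night half: max(0, 19.7 − 17.5) × 0.5 = 2.2 × 0.5 = 1.10 DD.
Per 24 h: 11.30 DD/day.
Duration = 76 / 11.30 = 6.726 ≈ 6.7 days.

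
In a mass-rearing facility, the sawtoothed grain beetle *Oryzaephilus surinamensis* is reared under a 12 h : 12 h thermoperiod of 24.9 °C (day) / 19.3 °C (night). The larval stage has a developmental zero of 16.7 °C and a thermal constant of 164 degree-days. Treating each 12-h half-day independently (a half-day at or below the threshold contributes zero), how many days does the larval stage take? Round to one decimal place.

30.4 days

Day half: max(0, 24.9 − 16.7) × 0.5 = 8.2 × 0.5 = 4.10 DD.
Night half: max(0, 19.3 − 16.7) × 0.5 = 2.6 × 0.5 = 1.30 DD.
Per 24 h: 5.40 DD/day.
Duration = 164 / 5.40 = 30.370 ≈ 30.4 days.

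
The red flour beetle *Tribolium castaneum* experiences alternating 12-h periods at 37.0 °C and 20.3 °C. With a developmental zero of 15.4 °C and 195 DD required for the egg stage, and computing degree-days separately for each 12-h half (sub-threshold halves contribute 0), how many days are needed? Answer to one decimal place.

Day half: max(0, 37.0 − 15.4) × 0.5 = 21.6 × 0.5 = 10.80 DD.
Night half: max(0, 20.3 − 15.4) × 0.5 = 4.9 × 0.5 = 2.45 DD.
Per 24 h: 13.25 DD/day.
Duration = 195 / 13.25 = 14.717 ≈ 14.7 days.

14.7 days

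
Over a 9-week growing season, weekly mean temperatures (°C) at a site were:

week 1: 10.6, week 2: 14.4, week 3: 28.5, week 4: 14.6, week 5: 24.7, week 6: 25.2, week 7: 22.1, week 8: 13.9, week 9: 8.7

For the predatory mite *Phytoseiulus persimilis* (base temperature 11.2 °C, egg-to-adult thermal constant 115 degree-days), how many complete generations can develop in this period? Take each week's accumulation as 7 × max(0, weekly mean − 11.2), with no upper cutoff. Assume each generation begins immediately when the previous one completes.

3 generations

Weekly DD (7 × max(0, T̄ − 11.2)): 0.0, 22.4, 121.1, 23.8, 94.5, 98.0, 76.3, 18.9, 0.0.
Season total = 455.0 DD.
Complete generations = ⌊455.0 / 115⌋ = 3.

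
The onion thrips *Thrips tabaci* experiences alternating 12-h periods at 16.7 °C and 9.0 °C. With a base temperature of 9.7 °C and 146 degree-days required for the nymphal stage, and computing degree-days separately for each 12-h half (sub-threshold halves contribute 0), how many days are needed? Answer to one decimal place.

Day half: max(0, 16.7 − 9.7) × 0.5 = 7.0 × 0.5 = 3.50 DD.
Night half: max(0, 9.0 − 9.7) × 0.5 = 0.0 × 0.5 = 0.00 DD.
Per 24 h: 3.50 DD/day.
Duration = 146 / 3.50 = 41.714 ≈ 41.7 days.

41.7 days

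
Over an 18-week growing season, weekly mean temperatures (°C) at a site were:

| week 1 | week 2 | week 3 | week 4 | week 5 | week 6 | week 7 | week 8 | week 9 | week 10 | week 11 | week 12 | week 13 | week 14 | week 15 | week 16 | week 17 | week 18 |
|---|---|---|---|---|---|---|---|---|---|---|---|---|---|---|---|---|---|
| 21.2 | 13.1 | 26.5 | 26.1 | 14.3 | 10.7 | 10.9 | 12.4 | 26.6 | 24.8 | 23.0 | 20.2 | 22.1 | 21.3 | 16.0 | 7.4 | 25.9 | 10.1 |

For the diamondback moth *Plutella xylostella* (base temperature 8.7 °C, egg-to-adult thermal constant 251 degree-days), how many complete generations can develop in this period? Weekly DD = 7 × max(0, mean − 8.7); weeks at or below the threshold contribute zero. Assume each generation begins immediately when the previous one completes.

Weekly DD (7 × max(0, T̄ − 8.7)): 87.5, 30.8, 124.6, 121.8, 39.2, 14.0, 15.4, 25.9, 125.3, 112.7, 100.1, 80.5, 93.8, 88.2, 51.1, 0.0, 120.4, 9.8.
Season total = 1241.1 DD.
Complete generations = ⌊1241.1 / 251⌋ = 4.

4 generations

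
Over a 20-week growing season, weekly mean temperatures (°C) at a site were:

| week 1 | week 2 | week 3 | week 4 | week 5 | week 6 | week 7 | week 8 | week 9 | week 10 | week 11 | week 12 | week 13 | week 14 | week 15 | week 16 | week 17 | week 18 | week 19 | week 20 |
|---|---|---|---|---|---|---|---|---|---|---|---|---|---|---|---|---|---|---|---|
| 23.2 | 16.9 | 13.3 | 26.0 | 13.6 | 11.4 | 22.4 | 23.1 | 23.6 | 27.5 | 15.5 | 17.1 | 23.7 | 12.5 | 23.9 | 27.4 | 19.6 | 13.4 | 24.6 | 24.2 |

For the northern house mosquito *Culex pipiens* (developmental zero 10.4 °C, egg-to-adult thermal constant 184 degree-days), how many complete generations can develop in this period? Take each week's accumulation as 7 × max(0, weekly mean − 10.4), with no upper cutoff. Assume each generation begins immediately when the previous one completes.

Weekly DD (7 × max(0, T̄ − 10.4)): 89.6, 45.5, 20.3, 109.2, 22.4, 7.0, 84.0, 88.9, 92.4, 119.7, 35.7, 46.9, 93.1, 14.7, 94.5, 119.0, 64.4, 21.0, 99.4, 96.6.
Season total = 1364.3 DD.
Complete generations = ⌊1364.3 / 184⌋ = 7.

7 generations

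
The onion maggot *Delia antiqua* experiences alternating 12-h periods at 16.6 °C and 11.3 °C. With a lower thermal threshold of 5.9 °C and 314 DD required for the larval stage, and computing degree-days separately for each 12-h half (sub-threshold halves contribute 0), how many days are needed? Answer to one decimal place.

Day half: max(0, 16.6 − 5.9) × 0.5 = 10.7 × 0.5 = 5.35 DD.
Night half: max(0, 11.3 − 5.9) × 0.5 = 5.4 × 0.5 = 2.70 DD.
Per 24 h: 8.05 DD/day.
Duration = 314 / 8.05 = 39.006 ≈ 39.0 days.

39.0 days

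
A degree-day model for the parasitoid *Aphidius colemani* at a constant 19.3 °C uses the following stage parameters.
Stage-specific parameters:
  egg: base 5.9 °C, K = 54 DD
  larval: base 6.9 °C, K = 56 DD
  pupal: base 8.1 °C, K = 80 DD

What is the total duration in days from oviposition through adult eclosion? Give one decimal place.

15.7 days

egg: 54 / (19.3 − 5.9) = 54 / 13.4 = 4.030 d.
larval: 56 / (19.3 − 6.9) = 56 / 12.4 = 4.516 d.
pupal: 80 / (19.3 − 8.1) = 80 / 11.2 = 7.143 d.
Sum = 15.689 ≈ 15.7 days.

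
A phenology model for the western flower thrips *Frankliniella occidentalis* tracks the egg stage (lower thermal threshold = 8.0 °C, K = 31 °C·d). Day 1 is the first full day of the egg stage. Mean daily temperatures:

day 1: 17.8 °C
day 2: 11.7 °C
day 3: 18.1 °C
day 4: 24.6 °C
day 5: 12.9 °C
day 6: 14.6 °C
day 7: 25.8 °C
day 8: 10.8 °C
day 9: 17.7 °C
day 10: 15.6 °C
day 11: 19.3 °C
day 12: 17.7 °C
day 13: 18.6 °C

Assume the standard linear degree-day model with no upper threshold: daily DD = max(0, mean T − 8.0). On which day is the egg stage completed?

Daily DD above 8.0 °C: 9.8, 3.7, 10.1, 16.6, 4.9, 6.6, 17.8, 2.8, 9.7, 7.6, 11.3, 9.7, 10.6.
Cumulative: 9.8, 13.5, 23.6, 40.2, 45.1, 51.7, 69.5, 72.3, 82.0, 89.6, 100.9, 110.6, 121.2.
The total first reaches 31 DD on day 4.

day 4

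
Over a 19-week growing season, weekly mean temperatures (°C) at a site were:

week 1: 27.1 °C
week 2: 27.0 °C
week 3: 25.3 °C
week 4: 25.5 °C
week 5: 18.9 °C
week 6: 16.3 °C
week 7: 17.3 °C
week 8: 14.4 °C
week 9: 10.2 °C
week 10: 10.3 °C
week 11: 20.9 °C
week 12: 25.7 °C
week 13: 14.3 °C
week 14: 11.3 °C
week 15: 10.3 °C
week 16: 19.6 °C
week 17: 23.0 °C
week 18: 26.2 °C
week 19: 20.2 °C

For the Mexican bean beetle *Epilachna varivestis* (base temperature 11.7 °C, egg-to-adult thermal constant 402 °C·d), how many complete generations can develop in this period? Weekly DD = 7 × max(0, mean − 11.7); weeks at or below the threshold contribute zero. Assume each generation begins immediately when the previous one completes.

Weekly DD (7 × max(0, T̄ − 11.7)): 107.8, 107.1, 95.2, 96.6, 50.4, 32.2, 39.2, 18.9, 0.0, 0.0, 64.4, 98.0, 18.2, 0.0, 0.0, 55.3, 79.1, 101.5, 59.5.
Season total = 1023.4 DD.
Complete generations = ⌊1023.4 / 402⌋ = 2.

2 generations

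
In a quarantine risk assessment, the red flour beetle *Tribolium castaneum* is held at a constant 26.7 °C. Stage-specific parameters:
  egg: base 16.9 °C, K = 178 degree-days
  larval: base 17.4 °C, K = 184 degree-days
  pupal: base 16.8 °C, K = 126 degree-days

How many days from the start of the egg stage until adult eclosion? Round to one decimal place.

egg: 178 / (26.7 − 16.9) = 178 / 9.8 = 18.163 d.
larval: 184 / (26.7 − 17.4) = 184 / 9.3 = 19.785 d.
pupal: 126 / (26.7 − 16.8) = 126 / 9.9 = 12.727 d.
Sum = 50.675 ≈ 50.7 days.

50.7 days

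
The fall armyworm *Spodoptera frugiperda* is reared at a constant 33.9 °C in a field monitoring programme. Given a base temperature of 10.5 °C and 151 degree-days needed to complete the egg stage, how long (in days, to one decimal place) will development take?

Daily accumulation = 33.9 − 10.5 = 23.4 DD/day.
Duration = 151 / 23.4 = 6.453 ≈ 6.5 days.

6.5 days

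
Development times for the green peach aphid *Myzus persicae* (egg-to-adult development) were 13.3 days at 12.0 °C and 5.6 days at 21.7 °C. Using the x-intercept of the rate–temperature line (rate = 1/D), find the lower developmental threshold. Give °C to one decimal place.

4.9 °C

Under the model K = D·(T − T_b), so D₁·(T₁ − T_b) = D₂·(T₂ − T_b).
13.3·(12.0 − T_b) = 5.6·(21.7 − T_b)
T_b = (13.3·12.0 − 5.6·21.7) / (13.3 − 5.6) = 38.08 / 7.7 = 4.945 °C ≈ 4.9 °C.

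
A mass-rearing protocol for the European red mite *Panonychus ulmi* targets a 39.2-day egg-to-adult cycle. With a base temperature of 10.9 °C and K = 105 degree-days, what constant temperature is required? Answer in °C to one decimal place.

Required daily accumulation = 105 / 39.2 = 2.679 DD/day.
T = T_base + 2.679 = 10.9 + 2.679 = 13.579 ≈ 13.6 °C.

13.6 °C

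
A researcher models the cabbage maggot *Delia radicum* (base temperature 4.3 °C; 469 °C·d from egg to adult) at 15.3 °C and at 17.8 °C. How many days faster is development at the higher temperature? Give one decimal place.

7.9 days

At 15.3 °C: 469 / (15.3 − 4.3) = 469 / 11.0 = 42.636 d.
At 17.8 °C: 469 / (17.8 − 4.3) = 469 / 13.5 = 34.741 d.
Difference = |42.636 − 34.741| = 7.896 ≈ 7.9 days.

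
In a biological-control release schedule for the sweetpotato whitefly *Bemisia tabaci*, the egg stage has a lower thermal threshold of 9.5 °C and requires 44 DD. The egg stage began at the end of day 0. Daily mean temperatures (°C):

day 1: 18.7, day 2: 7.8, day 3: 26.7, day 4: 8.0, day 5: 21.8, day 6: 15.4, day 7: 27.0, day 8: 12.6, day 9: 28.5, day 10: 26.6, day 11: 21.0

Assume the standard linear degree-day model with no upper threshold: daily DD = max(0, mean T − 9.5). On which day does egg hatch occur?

day 6

Daily DD above 9.5 °C: 9.2, 0.0, 17.2, 0.0, 12.3, 5.9, 17.5, 3.1, 19.0, 17.1, 11.5.
Cumulative: 9.2, 9.2, 26.4, 26.4, 38.7, 44.6, 62.1, 65.2, 84.2, 101.3, 112.8.
The total first reaches 44 DD on day 6.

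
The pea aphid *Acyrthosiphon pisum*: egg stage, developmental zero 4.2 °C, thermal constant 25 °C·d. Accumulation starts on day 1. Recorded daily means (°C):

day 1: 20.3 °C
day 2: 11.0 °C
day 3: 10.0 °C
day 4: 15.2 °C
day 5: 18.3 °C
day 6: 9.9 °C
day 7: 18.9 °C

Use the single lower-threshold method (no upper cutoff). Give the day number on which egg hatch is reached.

Daily DD above 4.2 °C: 16.1, 6.8, 5.8, 11.0, 14.1, 5.7, 14.7.
Cumulative: 16.1, 22.9, 28.7, 39.7, 53.8, 59.5, 74.2.
The total first reaches 25 DD on day 3.

day 3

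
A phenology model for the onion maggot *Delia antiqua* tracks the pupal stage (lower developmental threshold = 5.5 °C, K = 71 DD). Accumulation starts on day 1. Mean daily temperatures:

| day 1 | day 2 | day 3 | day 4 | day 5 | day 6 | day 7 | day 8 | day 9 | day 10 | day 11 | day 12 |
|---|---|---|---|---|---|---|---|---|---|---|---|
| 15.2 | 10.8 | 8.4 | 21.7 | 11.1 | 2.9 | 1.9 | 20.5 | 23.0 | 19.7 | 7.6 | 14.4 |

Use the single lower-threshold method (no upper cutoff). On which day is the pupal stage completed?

Daily DD above 5.5 °C: 9.7, 5.3, 2.9, 16.2, 5.6, 0.0, 0.0, 15.0, 17.5, 14.2, 2.1, 8.9.
Cumulative: 9.7, 15.0, 17.9, 34.1, 39.7, 39.7, 39.7, 54.7, 72.2, 86.4, 88.5, 97.4.
The total first reaches 71 DD on day 9.

day 9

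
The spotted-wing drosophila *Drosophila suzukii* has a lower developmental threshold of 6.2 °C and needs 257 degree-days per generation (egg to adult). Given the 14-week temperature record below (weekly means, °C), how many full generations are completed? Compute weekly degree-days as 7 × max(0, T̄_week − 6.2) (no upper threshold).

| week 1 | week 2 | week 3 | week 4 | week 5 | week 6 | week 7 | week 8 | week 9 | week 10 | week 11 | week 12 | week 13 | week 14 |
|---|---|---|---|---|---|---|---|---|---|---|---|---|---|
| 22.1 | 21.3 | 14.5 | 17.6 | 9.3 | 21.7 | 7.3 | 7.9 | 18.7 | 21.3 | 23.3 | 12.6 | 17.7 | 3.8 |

3 generations

Weekly DD (7 × max(0, T̄ − 6.2)): 111.3, 105.7, 58.1, 79.8, 21.7, 108.5, 7.7, 11.9, 87.5, 105.7, 119.7, 44.8, 80.5, 0.0.
Season total = 942.9 DD.
Complete generations = ⌊942.9 / 257⌋ = 3.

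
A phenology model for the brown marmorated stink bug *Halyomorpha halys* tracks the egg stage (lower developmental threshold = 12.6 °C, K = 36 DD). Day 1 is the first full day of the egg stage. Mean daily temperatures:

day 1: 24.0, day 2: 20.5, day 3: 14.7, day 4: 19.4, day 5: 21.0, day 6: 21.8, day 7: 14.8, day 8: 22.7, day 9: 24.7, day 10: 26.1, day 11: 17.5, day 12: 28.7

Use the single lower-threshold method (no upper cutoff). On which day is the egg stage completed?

day 5

Daily DD above 12.6 °C: 11.4, 7.9, 2.1, 6.8, 8.4, 9.2, 2.2, 10.1, 12.1, 13.5, 4.9, 16.1.
Cumulative: 11.4, 19.3, 21.4, 28.2, 36.6, 45.8, 48.0, 58.1, 70.2, 83.7, 88.6, 104.7.
The total first reaches 36 DD on day 5.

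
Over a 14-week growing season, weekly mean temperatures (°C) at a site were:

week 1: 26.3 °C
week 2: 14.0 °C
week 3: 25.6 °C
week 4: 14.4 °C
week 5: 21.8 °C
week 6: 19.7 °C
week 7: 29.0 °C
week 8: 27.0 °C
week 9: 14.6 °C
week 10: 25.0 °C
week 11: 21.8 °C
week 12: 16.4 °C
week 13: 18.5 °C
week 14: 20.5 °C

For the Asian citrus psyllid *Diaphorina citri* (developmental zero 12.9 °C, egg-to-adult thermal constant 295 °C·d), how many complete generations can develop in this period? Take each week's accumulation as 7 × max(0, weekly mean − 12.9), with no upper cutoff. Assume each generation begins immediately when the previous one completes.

2 generations

Weekly DD (7 × max(0, T̄ − 12.9)): 93.8, 7.7, 88.9, 10.5, 62.3, 47.6, 112.7, 98.7, 11.9, 84.7, 62.3, 24.5, 39.2, 53.2.
Season total = 798.0 DD.
Complete generations = ⌊798.0 / 295⌋ = 2.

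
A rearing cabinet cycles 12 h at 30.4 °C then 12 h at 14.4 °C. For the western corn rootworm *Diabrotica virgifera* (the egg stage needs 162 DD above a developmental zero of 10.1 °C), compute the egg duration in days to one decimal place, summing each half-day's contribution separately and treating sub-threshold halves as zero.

13.2 days

Day half: max(0, 30.4 − 10.1) × 0.5 = 20.3 × 0.5 = 10.15 DD.
Night half: max(0, 14.4 − 10.1) × 0.5 = 4.3 × 0.5 = 2.15 DD.
Per 24 h: 12.30 DD/day.
Duration = 162 / 12.30 = 13.171 ≈ 13.2 days.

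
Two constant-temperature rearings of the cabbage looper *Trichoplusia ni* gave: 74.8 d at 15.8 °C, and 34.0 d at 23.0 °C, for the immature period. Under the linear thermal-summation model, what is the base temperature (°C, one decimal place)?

9.8 °C

Under the model K = D·(T − T_b), so D₁·(T₁ − T_b) = D₂·(T₂ − T_b).
74.8·(15.8 − T_b) = 34.0·(23.0 − T_b)
T_b = (74.8·15.8 − 34.0·23.0) / (74.8 − 34.0) = 399.84 / 40.8 = 9.800 °C ≈ 9.8 °C.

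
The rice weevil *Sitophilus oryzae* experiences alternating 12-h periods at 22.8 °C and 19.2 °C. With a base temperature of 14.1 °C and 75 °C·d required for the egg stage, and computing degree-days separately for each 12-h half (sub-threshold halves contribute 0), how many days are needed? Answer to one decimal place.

Day half: max(0, 22.8 − 14.1) × 0.5 = 8.7 × 0.5 = 4.35 DD.
Night half: max(0, 19.2 − 14.1) × 0.5 = 5.1 × 0.5 = 2.55 DD.
Per 24 h: 6.90 DD/day.
Duration = 75 / 6.90 = 10.870 ≈ 10.9 days.

10.9 days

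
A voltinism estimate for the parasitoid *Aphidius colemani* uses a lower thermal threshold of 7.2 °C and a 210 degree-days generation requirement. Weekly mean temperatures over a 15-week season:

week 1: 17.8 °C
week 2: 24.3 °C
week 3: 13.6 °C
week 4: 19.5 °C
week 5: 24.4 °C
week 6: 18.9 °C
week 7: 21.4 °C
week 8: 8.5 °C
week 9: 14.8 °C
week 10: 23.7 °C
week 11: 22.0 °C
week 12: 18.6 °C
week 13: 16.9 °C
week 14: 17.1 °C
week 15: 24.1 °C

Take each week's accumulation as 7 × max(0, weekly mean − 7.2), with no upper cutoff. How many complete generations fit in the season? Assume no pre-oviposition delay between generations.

Weekly DD (7 × max(0, T̄ − 7.2)): 74.2, 119.7, 44.8, 86.1, 120.4, 81.9, 99.4, 9.1, 53.2, 115.5, 103.6, 79.8, 67.9, 69.3, 118.3.
Season total = 1243.2 DD.
Complete generations = ⌊1243.2 / 210⌋ = 5.

5 generations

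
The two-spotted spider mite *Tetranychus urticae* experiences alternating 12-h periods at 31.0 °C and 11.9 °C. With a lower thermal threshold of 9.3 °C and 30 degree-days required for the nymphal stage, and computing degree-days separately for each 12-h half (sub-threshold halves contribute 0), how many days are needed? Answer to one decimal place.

2.5 days

Day half: max(0, 31.0 − 9.3) × 0.5 = 21.7 × 0.5 = 10.85 DD.
Night half: max(0, 11.9 − 9.3) × 0.5 = 2.6 × 0.5 = 1.30 DD.
Per 24 h: 12.15 DD/day.
Duration = 30 / 12.15 = 2.469 ≈ 2.5 days.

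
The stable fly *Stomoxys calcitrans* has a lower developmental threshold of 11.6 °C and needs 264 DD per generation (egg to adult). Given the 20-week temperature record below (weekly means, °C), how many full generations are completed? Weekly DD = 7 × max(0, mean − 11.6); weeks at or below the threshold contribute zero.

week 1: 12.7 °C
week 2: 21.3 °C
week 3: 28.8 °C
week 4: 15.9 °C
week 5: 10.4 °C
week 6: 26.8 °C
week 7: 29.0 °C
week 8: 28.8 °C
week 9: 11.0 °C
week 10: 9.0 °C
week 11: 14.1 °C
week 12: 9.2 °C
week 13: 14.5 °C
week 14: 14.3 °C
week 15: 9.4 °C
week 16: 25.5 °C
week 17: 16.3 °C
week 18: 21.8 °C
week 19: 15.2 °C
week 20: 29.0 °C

Weekly DD (7 × max(0, T̄ − 11.6)): 7.7, 67.9, 120.4, 30.1, 0.0, 106.4, 121.8, 120.4, 0.0, 0.0, 17.5, 0.0, 20.3, 18.9, 0.0, 97.3, 32.9, 71.4, 25.2, 121.8.
Season total = 980.0 DD.
Complete generations = ⌊980.0 / 264⌋ = 3.

3 generations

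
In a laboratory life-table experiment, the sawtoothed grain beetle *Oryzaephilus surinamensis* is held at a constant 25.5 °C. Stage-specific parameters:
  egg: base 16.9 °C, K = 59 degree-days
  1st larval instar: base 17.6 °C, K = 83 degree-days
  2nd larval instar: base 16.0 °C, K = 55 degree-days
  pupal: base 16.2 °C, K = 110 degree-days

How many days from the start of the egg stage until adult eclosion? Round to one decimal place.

35.0 days

egg: 59 / (25.5 − 16.9) = 59 / 8.6 = 6.860 d.
1st larval instar: 83 / (25.5 − 17.6) = 83 / 7.9 = 10.506 d.
2nd larval instar: 55 / (25.5 − 16.0) = 55 / 9.5 = 5.789 d.
pupal: 110 / (25.5 − 16.2) = 110 / 9.3 = 11.828 d.
Sum = 34.984 ≈ 35.0 days.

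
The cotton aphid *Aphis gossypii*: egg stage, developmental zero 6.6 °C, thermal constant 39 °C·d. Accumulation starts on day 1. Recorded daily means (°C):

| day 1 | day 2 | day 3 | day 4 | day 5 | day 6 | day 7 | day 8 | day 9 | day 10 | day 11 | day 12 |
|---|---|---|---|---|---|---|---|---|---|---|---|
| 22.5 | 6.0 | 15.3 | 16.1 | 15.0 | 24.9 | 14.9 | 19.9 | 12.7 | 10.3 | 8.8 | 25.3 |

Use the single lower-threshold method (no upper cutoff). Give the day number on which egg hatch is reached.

day 5

Daily DD above 6.6 °C: 15.9, 0.0, 8.7, 9.5, 8.4, 18.3, 8.3, 13.3, 6.1, 3.7, 2.2, 18.7.
Cumulative: 15.9, 15.9, 24.6, 34.1, 42.5, 60.8, 69.1, 82.4, 88.5, 92.2, 94.4, 113.1.
The total first reaches 39 DD on day 5.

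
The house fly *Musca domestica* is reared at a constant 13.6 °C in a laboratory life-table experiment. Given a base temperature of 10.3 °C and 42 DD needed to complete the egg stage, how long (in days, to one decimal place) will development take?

12.7 days

Daily accumulation = 13.6 − 10.3 = 3.3 DD/day.
Duration = 42 / 3.3 = 12.727 ≈ 12.7 days.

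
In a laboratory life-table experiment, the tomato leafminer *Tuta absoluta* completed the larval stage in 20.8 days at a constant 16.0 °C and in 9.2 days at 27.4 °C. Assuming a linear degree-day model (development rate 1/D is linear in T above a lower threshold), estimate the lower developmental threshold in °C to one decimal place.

7.0 °C

Under the model K = D·(T − T_b), so D₁·(T₁ − T_b) = D₂·(T₂ − T_b).
20.8·(16.0 − T_b) = 9.2·(27.4 − T_b)
T_b = (20.8·16.0 − 9.2·27.4) / (20.8 − 9.2) = 80.72 / 11.6 = 6.959 °C ≈ 7.0 °C.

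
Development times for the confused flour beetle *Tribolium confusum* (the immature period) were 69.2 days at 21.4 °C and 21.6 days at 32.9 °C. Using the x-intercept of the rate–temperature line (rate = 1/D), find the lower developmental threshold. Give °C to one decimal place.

16.2 °C

Under the model K = D·(T − T_b), so D₁·(T₁ − T_b) = D₂·(T₂ − T_b).
69.2·(21.4 − T_b) = 21.6·(32.9 − T_b)
T_b = (69.2·21.4 − 21.6·32.9) / (69.2 − 21.6) = 770.24 / 47.6 = 16.182 °C ≈ 16.2 °C.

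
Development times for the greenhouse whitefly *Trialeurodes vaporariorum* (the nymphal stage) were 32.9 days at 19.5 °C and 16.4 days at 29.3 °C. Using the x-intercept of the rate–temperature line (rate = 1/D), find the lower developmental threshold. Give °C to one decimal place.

9.8 °C

Under the model K = D·(T − T_b), so D₁·(T₁ − T_b) = D₂·(T₂ − T_b).
32.9·(19.5 − T_b) = 16.4·(29.3 − T_b)
T_b = (32.9·19.5 − 16.4·29.3) / (32.9 − 16.4) = 161.03 / 16.5 = 9.759 °C ≈ 9.8 °C.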